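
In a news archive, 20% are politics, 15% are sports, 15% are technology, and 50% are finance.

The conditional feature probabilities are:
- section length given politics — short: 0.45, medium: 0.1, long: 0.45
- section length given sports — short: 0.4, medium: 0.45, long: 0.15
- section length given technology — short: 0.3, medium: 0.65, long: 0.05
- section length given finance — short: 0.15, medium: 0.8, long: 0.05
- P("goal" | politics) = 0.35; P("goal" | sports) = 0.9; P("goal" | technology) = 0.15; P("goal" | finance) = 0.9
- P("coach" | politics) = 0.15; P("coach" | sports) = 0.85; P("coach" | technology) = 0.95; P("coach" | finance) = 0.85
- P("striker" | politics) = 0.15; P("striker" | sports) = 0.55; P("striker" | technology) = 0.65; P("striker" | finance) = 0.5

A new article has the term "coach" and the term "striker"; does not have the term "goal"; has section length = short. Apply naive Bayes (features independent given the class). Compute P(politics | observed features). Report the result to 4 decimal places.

0.0426

politics: 0.2 × 0.45 × (1−0.35) × 0.15 × 0.15 = 0.00131625
sports: 0.15 × 0.4 × (1−0.9) × 0.85 × 0.55 = 0.002805
technology: 0.15 × 0.3 × (1−0.15) × 0.95 × 0.65 = 0.023619375
finance: 0.5 × 0.15 × (1−0.9) × 0.85 × 0.5 = 0.0031875
P(politics | x) = 0.00131625 / 0.030928125 ≈ 0.0426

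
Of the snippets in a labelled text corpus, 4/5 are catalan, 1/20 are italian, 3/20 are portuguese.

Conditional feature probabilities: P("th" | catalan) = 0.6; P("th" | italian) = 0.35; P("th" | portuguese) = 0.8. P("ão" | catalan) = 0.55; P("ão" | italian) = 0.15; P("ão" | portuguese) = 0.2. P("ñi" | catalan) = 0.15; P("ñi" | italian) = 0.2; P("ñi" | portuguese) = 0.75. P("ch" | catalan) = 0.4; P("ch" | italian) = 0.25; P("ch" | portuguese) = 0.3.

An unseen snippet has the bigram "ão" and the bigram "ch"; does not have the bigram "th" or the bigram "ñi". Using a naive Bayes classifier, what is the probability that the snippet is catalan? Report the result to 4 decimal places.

catalan: 0.8 × (1−0.6) × 0.55 × (1−0.15) × 0.4 = 0.05984
italian: 0.05 × (1−0.35) × 0.15 × (1−0.2) × 0.25 = 0.000975
portuguese: 0.15 × (1−0.8) × 0.2 × (1−0.75) × 0.3 = 0.00045
P(catalan | x) = 0.05984 / 0.061265 ≈ 0.9767

0.9767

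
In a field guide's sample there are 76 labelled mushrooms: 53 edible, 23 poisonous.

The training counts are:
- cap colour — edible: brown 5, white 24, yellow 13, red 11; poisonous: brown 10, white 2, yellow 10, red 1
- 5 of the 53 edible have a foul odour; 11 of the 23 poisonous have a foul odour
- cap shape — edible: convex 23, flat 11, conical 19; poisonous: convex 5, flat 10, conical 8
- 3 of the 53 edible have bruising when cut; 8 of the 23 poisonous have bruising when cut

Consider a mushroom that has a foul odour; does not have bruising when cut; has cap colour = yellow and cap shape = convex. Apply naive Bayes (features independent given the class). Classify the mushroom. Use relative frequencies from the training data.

poisonous

edible: (53/76) × (13/53) × (5/53) × (23/53) × (50/53) ≈ 0.00660648
poisonous: (23/76) × (10/23) × (11/23) × (5/23) × (15/23) ≈ 0.00892189
Highest score → poisonous.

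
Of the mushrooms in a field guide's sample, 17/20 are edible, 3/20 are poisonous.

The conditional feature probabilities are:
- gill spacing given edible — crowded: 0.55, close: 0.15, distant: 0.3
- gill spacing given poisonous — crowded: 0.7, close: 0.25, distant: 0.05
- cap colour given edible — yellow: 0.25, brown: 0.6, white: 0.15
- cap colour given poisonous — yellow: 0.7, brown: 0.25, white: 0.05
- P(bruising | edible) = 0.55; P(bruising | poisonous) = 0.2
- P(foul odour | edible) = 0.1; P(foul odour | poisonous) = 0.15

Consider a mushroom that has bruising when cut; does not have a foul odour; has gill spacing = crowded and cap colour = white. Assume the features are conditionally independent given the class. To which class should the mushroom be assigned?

edible: 0.85 × 0.55 × 0.15 × 0.55 × (1−0.1) = 0.034711875
poisonous: 0.15 × 0.7 × 0.05 × 0.2 × (1−0.15) = 0.0008925
Highest score → edible.

edible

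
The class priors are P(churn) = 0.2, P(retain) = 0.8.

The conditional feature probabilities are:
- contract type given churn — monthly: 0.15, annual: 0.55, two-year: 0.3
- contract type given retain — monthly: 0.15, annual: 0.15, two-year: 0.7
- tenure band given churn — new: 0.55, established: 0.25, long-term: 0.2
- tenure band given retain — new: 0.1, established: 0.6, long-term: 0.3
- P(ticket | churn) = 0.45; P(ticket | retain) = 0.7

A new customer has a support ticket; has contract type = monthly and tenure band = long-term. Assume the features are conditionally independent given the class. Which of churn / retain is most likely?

churn: 0.2 × 0.15 × 0.2 × 0.45 = 0.0027
retain: 0.8 × 0.15 × 0.3 × 0.7 = 0.0252
Highest score → retain.

retain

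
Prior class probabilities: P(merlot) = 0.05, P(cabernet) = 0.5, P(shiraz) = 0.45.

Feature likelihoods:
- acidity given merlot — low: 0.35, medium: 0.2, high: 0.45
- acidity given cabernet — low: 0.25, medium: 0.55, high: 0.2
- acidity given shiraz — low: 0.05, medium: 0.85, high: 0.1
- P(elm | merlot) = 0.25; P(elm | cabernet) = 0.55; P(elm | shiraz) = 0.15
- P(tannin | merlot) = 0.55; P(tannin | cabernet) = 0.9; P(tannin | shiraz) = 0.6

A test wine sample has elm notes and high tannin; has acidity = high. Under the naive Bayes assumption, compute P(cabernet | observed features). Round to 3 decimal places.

0.874

merlot: 0.05 × 0.45 × 0.25 × 0.55 = 0.00309375
cabernet: 0.5 × 0.2 × 0.55 × 0.9 = 0.0495
shiraz: 0.45 × 0.1 × 0.15 × 0.6 = 0.00405
P(cabernet | x) = 0.0495 / 0.05664375 ≈ 0.874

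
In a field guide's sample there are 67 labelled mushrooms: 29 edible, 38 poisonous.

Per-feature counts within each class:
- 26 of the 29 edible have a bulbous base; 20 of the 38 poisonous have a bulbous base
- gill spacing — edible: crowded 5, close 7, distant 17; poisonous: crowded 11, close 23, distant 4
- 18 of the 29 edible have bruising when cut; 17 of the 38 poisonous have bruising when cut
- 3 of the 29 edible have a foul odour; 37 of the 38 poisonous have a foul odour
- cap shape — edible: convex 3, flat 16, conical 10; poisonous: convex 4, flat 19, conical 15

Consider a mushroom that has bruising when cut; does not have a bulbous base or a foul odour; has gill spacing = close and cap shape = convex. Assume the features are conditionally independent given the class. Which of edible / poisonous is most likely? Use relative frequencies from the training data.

edible

edible: (29/67) × (3/29) × (7/29) × (18/29) × (26/29) × (3/29) ≈ 0.000622185
poisonous: (38/67) × (18/38) × (23/38) × (17/38) × (1/38) × (4/38) ≈ 0.000201512
Highest score → edible.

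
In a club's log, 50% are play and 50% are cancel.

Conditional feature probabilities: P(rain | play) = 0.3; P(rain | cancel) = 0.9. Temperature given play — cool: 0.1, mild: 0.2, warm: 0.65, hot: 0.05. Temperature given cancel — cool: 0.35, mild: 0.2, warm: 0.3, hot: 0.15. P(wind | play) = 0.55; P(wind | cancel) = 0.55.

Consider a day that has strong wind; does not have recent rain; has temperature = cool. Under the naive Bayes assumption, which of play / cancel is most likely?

play: 0.5 × (1−0.3) × 0.1 × 0.55 = 0.01925
cancel: 0.5 × (1−0.9) × 0.35 × 0.55 = 0.009625
Highest score → play.

play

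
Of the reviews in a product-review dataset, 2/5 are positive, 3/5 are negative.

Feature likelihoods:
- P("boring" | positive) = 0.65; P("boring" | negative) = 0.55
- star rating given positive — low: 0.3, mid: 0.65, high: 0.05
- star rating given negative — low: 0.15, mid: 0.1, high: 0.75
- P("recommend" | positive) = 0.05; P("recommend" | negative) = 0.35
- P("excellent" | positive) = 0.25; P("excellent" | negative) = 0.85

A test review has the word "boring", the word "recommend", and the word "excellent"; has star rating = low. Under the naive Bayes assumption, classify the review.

positive: 0.4 × 0.65 × 0.3 × 0.05 × 0.25 = 0.000975
negative: 0.6 × 0.55 × 0.15 × 0.35 × 0.85 = 0.01472625
Highest score → negative.

negative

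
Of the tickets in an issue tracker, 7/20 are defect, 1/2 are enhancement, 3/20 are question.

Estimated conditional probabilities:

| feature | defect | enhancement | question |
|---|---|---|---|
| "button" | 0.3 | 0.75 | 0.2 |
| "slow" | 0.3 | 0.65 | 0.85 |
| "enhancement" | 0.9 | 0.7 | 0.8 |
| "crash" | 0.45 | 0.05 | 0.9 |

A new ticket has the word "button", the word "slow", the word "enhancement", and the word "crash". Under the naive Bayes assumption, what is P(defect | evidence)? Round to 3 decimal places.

defect: 0.35 × 0.3 × 0.3 × 0.9 × 0.45 = 0.0127575
enhancement: 0.5 × 0.75 × 0.65 × 0.7 × 0.05 = 0.00853125
question: 0.15 × 0.2 × 0.85 × 0.8 × 0.9 = 0.01836
P(defect | x) = 0.0127575 / 0.03964875 ≈ 0.322

0.322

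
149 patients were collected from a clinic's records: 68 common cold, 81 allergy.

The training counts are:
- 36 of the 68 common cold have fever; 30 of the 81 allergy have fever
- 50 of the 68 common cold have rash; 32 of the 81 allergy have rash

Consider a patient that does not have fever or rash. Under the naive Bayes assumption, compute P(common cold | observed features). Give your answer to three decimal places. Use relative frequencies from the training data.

0.215

common cold: (68/149) × (32/68) × (18/68) ≈ 0.0568496
allergy: (81/149) × (51/81) × (49/81) ≈ 0.207059
P(common cold | x) = 0.0568496 / 0.2639086 ≈ 0.215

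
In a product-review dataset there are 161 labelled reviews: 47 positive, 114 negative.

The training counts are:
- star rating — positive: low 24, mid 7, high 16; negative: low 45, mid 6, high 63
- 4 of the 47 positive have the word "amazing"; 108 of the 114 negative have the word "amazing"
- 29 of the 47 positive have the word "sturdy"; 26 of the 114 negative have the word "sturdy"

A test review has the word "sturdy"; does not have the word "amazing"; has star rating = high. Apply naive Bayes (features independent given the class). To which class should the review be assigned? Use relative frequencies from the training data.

positive: (47/161) × (16/47) × (43/47) × (29/47) ≈ 0.0561003
negative: (114/161) × (63/114) × (6/114) × (26/114) ≈ 0.0046971
Highest score → positive.

positive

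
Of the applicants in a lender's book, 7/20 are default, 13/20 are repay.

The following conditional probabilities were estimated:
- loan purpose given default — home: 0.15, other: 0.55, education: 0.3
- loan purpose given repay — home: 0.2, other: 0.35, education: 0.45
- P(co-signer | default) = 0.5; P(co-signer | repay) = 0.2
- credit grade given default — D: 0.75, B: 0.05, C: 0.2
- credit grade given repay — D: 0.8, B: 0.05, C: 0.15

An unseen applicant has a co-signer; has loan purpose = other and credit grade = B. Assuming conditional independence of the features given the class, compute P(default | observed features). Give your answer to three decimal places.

0.679

default: 0.35 × 0.55 × 0.5 × 0.05 = 0.0048125
repay: 0.65 × 0.35 × 0.2 × 0.05 = 0.002275
P(default | x) = 0.0048125 / 0.0070875 ≈ 0.679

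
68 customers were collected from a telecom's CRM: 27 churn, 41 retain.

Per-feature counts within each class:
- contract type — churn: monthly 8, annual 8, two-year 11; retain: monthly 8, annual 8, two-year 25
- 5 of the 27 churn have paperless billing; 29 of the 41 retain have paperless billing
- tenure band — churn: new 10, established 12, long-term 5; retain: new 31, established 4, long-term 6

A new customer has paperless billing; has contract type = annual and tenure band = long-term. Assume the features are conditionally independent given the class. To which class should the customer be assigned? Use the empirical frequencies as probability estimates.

retain

churn: (27/68) × (8/27) × (5/27) × (5/27) ≈ 0.00403454
retain: (41/68) × (8/41) × (29/41) × (6/41) ≈ 0.0121776
Highest score → retain.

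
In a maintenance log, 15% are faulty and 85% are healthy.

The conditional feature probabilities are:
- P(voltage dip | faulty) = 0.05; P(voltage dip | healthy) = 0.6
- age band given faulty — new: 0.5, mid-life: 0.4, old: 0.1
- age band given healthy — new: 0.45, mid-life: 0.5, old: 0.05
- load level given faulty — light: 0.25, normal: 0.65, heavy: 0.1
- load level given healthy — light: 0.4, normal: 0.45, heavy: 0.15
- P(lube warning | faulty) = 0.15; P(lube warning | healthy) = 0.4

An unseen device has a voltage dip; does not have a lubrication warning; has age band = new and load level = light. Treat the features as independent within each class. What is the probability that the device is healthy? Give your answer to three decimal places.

faulty: 0.15 × 0.05 × 0.5 × 0.25 × (1−0.15) = 0.000796875
healthy: 0.85 × 0.6 × 0.45 × 0.4 × (1−0.4) = 0.05508
P(healthy | x) = 0.05508 / 0.055876875 ≈ 0.986

0.986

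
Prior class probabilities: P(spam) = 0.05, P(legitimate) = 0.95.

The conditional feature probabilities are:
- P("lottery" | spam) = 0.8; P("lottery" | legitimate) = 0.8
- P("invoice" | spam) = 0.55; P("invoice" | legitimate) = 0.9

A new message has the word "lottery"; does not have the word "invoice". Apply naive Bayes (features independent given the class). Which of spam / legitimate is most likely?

spam: 0.05 × 0.8 × (1−0.55) = 0.018
legitimate: 0.95 × 0.8 × (1−0.9) = 0.076
Highest score → legitimate.

legitimate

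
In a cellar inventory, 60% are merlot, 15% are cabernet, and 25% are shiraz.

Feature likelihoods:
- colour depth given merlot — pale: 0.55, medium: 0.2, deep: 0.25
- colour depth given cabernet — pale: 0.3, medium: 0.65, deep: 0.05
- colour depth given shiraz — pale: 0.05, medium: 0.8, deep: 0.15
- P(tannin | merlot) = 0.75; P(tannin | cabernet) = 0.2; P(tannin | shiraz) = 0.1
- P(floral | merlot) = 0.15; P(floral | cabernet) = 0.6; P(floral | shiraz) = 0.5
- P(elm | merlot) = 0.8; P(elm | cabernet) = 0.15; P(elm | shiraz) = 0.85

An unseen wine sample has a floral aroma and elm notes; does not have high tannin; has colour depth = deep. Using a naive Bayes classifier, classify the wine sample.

shiraz

merlot: 0.6 × 0.25 × (1−0.75) × 0.15 × 0.8 = 0.0045
cabernet: 0.15 × 0.05 × (1−0.2) × 0.6 × 0.15 = 0.00054
shiraz: 0.25 × 0.15 × (1−0.1) × 0.5 × 0.85 = 0.01434375
Highest score → shiraz.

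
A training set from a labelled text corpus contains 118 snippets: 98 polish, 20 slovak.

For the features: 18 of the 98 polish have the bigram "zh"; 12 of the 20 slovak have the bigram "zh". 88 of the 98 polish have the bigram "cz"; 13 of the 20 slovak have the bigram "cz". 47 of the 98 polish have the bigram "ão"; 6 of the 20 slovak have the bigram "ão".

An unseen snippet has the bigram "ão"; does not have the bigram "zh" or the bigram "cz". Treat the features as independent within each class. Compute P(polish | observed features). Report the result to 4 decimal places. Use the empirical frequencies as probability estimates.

0.8233

polish: (98/118) × (80/98) × (10/98) × (47/98) ≈ 0.0331783
slovak: (20/118) × (8/20) × (7/20) × (6/20) ≈ 0.00711864
P(polish | x) = 0.0331783 / 0.04029694 ≈ 0.8233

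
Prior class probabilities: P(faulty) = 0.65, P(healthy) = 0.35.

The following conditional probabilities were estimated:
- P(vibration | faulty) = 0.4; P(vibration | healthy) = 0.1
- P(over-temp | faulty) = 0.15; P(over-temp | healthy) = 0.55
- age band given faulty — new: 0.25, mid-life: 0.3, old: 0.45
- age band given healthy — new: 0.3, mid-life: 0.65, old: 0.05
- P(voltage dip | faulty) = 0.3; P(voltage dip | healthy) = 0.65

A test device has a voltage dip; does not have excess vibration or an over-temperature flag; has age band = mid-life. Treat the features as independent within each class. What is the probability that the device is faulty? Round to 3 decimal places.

faulty: 0.65 × (1−0.4) × (1−0.15) × 0.3 × 0.3 = 0.029835
healthy: 0.35 × (1−0.1) × (1−0.55) × 0.65 × 0.65 = 0.059889375
P(faulty | x) = 0.029835 / 0.089724375 ≈ 0.333

0.333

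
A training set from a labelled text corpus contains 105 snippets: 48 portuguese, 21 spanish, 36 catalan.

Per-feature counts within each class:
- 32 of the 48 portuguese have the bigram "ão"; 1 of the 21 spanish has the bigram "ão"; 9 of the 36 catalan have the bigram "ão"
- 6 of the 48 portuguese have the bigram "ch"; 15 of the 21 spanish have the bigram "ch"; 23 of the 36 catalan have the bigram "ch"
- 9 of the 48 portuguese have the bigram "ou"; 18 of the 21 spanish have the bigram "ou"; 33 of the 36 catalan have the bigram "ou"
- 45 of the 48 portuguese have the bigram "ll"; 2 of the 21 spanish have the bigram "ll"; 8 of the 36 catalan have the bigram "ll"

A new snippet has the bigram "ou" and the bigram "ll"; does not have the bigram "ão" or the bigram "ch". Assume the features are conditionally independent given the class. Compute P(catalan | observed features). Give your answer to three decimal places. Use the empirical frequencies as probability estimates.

0.404

portuguese: (48/105) × (16/48) × (42/48) × (9/48) × (45/48) = 0.0234375
spanish: (21/105) × (20/21) × (6/21) × (18/21) × (2/21) ≈ 0.00444259
catalan: (36/105) × (27/36) × (13/36) × (33/36) × (8/36) ≈ 0.0189153
P(catalan | x) = 0.0189153 / 0.04679539 ≈ 0.404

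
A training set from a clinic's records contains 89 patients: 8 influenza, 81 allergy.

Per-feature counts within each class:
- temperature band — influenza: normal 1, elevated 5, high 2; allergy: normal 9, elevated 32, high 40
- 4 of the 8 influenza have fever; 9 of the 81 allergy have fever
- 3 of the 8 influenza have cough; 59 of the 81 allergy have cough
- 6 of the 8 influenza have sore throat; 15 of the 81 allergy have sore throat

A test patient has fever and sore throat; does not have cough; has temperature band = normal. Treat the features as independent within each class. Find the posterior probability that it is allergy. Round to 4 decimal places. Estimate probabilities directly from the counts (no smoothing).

0.1767

influenza: (8/89) × (1/8) × (4/8) × (5/8) × (6/8) ≈ 0.00263343
allergy: (81/89) × (9/81) × (9/81) × (22/81) × (15/81) ≈ 0.000565137
P(allergy | x) = 0.000565137 / 0.003198567 ≈ 0.1767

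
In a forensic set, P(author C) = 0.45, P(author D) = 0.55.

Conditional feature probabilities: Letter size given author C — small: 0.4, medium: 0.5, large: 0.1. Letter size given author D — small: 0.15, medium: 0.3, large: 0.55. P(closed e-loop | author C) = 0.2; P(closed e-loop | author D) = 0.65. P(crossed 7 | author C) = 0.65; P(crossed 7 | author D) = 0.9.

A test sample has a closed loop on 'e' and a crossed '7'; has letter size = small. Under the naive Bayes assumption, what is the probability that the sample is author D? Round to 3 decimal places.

author C: 0.45 × 0.4 × 0.2 × 0.65 = 0.0234
author D: 0.55 × 0.15 × 0.65 × 0.9 = 0.0482625
P(author D | x) = 0.0482625 / 0.0716625 ≈ 0.673

0.673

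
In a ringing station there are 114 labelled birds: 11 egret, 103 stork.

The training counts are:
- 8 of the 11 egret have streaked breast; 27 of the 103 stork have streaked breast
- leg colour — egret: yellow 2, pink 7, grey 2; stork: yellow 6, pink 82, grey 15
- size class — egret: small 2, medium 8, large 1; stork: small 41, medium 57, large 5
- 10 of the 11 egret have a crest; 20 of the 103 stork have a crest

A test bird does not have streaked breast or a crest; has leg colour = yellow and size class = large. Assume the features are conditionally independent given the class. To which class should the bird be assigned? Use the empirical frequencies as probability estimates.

stork

egret: (11/114) × (3/11) × (2/11) × (1/11) × (1/11) ≈ 0.0000395429
stork: (103/114) × (76/103) × (6/103) × (5/103) × (83/103) ≈ 0.00151914
Highest score → stork.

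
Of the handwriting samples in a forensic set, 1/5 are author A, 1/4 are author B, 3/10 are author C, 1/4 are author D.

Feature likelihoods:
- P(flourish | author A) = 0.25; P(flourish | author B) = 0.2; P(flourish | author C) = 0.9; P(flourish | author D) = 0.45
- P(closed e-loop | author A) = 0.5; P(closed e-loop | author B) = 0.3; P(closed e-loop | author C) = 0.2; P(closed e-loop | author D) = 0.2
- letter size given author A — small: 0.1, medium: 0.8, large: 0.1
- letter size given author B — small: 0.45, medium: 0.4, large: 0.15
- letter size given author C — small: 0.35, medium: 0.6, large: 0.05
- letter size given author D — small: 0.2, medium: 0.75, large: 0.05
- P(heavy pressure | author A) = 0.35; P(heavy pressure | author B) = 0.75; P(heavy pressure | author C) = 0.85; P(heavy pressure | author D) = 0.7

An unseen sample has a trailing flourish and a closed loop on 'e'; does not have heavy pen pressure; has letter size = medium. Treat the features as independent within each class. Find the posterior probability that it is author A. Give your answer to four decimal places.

0.5323

author A: 0.2 × 0.25 × 0.5 × 0.8 × (1−0.35) = 0.013
author B: 0.25 × 0.2 × 0.3 × 0.4 × (1−0.75) = 0.0015
author C: 0.3 × 0.9 × 0.2 × 0.6 × (1−0.85) = 0.00486
author D: 0.25 × 0.45 × 0.2 × 0.75 × (1−0.7) = 0.0050625
P(author A | x) = 0.013 / 0.0244225 ≈ 0.5323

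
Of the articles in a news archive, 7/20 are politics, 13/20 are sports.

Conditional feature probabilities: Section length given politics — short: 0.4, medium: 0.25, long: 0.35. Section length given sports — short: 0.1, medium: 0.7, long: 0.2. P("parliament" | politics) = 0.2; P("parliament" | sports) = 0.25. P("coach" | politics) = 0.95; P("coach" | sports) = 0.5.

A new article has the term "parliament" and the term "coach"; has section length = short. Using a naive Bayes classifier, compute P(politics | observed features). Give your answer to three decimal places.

0.766

politics: 0.35 × 0.4 × 0.2 × 0.95 = 0.0266
sports: 0.65 × 0.1 × 0.25 × 0.5 = 0.008125
P(politics | x) = 0.0266 / 0.034725 ≈ 0.766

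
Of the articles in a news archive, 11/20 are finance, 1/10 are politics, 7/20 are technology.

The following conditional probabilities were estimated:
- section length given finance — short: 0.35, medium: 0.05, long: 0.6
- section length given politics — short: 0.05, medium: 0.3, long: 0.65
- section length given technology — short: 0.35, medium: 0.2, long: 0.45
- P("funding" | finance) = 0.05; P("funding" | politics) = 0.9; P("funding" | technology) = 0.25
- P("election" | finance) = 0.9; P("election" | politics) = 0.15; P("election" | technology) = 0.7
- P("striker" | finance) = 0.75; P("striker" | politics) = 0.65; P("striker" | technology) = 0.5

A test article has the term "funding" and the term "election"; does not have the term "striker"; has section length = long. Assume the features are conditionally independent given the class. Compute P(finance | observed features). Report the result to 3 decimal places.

0.181

finance: 0.55 × 0.6 × 0.05 × 0.9 × (1−0.75) = 0.0037125
politics: 0.1 × 0.65 × 0.9 × 0.15 × (1−0.65) = 0.00307125
technology: 0.35 × 0.45 × 0.25 × 0.7 × (1−0.5) = 0.01378125
P(finance | x) = 0.0037125 / 0.020565 ≈ 0.181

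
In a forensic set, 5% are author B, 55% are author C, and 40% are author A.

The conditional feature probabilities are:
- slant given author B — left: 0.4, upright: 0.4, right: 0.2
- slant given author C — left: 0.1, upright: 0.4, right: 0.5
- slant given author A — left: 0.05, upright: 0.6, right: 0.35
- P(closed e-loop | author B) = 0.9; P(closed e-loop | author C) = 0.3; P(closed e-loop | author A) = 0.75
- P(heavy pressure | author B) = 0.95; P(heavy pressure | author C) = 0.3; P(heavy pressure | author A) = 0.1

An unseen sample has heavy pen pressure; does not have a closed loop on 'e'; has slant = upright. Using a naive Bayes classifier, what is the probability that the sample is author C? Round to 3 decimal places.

author B: 0.05 × 0.4 × (1−0.9) × 0.95 = 0.0019
author C: 0.55 × 0.4 × (1−0.3) × 0.3 = 0.0462
author A: 0.4 × 0.6 × (1−0.75) × 0.1 = 0.006
P(author C | x) = 0.0462 / 0.0541 ≈ 0.854

0.854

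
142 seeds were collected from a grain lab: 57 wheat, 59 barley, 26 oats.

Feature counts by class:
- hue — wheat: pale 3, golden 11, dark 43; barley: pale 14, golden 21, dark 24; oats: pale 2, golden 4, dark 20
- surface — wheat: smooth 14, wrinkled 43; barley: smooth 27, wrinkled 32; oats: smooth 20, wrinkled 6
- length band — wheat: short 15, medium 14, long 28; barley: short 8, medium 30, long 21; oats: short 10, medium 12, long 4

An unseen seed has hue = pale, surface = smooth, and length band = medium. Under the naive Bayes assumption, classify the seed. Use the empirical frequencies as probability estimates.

barley

wheat: (57/142) × (3/57) × (14/57) × (14/57) ≈ 0.0012745
barley: (59/142) × (14/59) × (27/59) × (30/59) ≈ 0.0229414
oats: (26/142) × (2/26) × (20/26) × (12/26) ≈ 0.00500042
Highest score → barley.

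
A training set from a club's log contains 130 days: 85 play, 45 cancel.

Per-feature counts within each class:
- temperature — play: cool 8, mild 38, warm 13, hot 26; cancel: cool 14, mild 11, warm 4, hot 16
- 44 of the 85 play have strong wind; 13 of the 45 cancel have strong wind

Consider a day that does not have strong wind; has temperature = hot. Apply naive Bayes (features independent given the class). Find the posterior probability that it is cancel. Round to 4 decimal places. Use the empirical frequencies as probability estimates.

0.4757

play: (85/130) × (26/85) × (41/85) ≈ 0.0964706
cancel: (45/130) × (16/45) × (32/45) ≈ 0.0875214
P(cancel | x) = 0.0875214 / 0.183992 ≈ 0.4757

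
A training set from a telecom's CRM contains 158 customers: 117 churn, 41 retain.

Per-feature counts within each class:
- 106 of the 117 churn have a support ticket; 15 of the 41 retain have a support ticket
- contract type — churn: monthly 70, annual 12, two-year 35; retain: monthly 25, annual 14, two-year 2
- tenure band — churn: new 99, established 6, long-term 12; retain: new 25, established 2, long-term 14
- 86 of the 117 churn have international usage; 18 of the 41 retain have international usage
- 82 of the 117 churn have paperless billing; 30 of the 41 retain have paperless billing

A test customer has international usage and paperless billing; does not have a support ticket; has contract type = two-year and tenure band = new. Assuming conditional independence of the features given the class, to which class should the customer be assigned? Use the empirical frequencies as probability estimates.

churn: (117/158) × (11/117) × (35/117) × (99/117) × (86/117) × (82/117) ≈ 0.00907837
retain: (41/158) × (26/41) × (2/41) × (25/41) × (18/41) × (30/41) ≈ 0.00157233
Highest score → churn.

churn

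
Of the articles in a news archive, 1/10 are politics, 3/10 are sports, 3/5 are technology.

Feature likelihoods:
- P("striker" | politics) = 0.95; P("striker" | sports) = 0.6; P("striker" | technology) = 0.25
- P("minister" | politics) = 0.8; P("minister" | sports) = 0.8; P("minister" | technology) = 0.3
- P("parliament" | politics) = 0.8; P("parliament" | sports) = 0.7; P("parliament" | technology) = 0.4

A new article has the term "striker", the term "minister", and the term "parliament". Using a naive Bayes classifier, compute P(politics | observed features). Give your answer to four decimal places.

politics: 0.1 × 0.95 × 0.8 × 0.8 = 0.0608
sports: 0.3 × 0.6 × 0.8 × 0.7 = 0.1008
technology: 0.6 × 0.25 × 0.3 × 0.4 = 0.018
P(politics | x) = 0.0608 / 0.1796 ≈ 0.3385

0.3385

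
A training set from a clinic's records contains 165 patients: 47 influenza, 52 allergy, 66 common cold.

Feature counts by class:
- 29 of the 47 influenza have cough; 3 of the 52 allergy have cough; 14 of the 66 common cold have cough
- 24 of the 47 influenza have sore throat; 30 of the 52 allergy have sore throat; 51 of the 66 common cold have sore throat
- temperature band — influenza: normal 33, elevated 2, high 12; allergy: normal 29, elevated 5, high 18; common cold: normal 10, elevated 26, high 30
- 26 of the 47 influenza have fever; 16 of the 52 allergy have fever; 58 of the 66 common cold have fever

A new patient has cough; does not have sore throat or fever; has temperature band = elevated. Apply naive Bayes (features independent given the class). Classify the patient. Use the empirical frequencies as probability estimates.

influenza: (47/165) × (29/47) × (23/47) × (2/47) × (21/47) ≈ 0.0016353
allergy: (52/165) × (3/52) × (22/52) × (5/52) × (36/52) ≈ 0.000512062
common cold: (66/165) × (14/66) × (15/66) × (26/66) × (8/66) ≈ 0.000920803
Highest score → influenza.

influenza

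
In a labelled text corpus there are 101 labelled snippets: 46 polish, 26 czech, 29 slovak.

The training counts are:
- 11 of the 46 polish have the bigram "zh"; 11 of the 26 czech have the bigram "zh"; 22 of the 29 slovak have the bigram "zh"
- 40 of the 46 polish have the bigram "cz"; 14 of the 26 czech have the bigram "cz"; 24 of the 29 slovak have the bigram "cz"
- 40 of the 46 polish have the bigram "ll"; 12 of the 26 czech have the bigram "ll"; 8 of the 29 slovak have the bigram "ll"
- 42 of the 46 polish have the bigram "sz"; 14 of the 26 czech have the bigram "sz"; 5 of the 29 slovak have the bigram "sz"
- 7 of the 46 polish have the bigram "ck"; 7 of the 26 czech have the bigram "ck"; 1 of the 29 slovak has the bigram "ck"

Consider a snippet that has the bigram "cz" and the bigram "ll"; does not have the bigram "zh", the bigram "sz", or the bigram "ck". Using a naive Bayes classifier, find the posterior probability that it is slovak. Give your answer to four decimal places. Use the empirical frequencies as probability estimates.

0.2847

polish: (46/101) × (35/46) × (40/46) × (40/46) × (4/46) × (39/46) ≈ 0.0193179
czech: (26/101) × (15/26) × (14/26) × (12/26) × (12/26) × (19/26) ≈ 0.0124486
slovak: (29/101) × (7/29) × (24/29) × (8/29) × (24/29) × (28/29) ≈ 0.0126431
P(slovak | x) = 0.0126431 / 0.0444096 ≈ 0.2847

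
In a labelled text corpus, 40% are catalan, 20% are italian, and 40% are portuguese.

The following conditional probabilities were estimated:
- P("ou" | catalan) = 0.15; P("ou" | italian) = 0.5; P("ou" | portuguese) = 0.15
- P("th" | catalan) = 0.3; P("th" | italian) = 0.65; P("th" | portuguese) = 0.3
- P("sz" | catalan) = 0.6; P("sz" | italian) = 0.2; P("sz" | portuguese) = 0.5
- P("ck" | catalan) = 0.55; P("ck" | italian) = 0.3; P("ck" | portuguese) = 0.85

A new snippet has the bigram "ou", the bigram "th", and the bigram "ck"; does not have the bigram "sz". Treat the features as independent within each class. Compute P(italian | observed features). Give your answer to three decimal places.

0.573

catalan: 0.4 × 0.15 × 0.3 × (1−0.6) × 0.55 = 0.00396
italian: 0.2 × 0.5 × 0.65 × (1−0.2) × 0.3 = 0.0156
portuguese: 0.4 × 0.15 × 0.3 × (1−0.5) × 0.85 = 0.00765
P(italian | x) = 0.0156 / 0.02721 ≈ 0.573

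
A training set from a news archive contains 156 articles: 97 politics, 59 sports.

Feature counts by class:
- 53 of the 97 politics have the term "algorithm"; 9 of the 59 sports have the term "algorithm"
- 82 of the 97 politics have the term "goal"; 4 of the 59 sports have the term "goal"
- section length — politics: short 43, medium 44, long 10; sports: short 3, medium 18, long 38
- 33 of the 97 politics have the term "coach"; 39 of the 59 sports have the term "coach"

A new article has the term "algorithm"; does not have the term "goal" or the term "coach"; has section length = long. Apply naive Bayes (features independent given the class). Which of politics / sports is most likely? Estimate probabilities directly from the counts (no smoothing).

sports

politics: (97/156) × (53/97) × (15/97) × (10/97) × (64/97) ≈ 0.00357361
sports: (59/156) × (9/59) × (55/59) × (38/59) × (20/59) ≈ 0.0117419
Highest score → sports.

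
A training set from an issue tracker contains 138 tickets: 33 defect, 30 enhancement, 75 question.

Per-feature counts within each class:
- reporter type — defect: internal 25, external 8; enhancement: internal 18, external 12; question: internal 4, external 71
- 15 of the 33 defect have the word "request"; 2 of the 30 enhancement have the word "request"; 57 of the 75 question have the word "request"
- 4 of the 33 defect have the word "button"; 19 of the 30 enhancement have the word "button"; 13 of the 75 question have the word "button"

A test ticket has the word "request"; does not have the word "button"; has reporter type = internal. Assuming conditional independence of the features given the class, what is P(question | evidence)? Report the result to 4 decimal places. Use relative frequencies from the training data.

0.1942

defect: (33/138) × (25/33) × (15/33) × (29/33) ≈ 0.072364
enhancement: (30/138) × (18/30) × (2/30) × (11/30) ≈ 0.00318841
question: (75/138) × (4/75) × (57/75) × (62/75) ≈ 0.0182106
P(question | x) = 0.0182106 / 0.09376301 ≈ 0.1942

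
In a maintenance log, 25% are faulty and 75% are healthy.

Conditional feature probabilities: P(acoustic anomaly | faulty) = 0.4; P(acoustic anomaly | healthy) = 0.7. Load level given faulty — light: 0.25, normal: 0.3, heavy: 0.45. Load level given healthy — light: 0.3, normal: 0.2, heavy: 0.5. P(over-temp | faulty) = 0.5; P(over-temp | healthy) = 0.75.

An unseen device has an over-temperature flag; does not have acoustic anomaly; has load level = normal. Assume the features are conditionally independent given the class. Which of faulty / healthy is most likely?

healthy

faulty: 0.25 × (1−0.4) × 0.3 × 0.5 = 0.0225
healthy: 0.75 × (1−0.7) × 0.2 × 0.75 = 0.03375
Highest score → healthy.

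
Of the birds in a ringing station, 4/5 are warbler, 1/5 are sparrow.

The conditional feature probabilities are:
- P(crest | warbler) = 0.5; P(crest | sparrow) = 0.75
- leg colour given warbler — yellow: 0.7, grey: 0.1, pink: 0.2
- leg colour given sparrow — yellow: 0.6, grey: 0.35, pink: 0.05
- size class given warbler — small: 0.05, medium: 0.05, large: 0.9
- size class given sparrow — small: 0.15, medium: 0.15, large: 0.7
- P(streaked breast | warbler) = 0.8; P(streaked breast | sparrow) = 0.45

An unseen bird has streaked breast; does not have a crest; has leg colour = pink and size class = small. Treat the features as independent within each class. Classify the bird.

warbler: 0.8 × (1−0.5) × 0.2 × 0.05 × 0.8 = 0.0032
sparrow: 0.2 × (1−0.75) × 0.05 × 0.15 × 0.45 = 0.00016875
Highest score → warbler.

warbler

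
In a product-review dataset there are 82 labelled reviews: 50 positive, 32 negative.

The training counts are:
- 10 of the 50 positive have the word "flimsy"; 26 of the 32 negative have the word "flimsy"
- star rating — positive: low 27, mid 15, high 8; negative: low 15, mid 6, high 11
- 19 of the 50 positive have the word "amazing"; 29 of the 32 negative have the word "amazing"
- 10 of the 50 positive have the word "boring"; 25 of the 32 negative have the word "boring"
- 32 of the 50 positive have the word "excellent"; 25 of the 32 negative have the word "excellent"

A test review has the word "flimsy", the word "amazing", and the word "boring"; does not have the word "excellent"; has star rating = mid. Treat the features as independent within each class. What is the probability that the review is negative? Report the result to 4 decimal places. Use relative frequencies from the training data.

0.9019

positive: (50/82) × (10/50) × (15/50) × (19/50) × (10/50) × (18/50) ≈ 0.00100098
negative: (32/82) × (26/32) × (6/32) × (29/32) × (25/32) × (7/32) ≈ 0.00920761
P(negative | x) = 0.00920761 / 0.01020859 ≈ 0.9019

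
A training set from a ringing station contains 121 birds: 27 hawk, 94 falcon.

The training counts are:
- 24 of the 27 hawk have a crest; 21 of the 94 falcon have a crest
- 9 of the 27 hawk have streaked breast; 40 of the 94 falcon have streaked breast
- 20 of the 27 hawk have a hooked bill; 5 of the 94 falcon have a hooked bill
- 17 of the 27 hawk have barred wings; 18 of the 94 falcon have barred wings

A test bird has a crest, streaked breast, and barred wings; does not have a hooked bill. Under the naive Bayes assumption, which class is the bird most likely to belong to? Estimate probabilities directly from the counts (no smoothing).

falcon

hawk: (27/121) × (24/27) × (9/27) × (7/27) × (17/27) ≈ 0.0107925
falcon: (94/121) × (21/94) × (40/94) × (89/94) × (18/94) ≈ 0.0133898
Highest score → falcon.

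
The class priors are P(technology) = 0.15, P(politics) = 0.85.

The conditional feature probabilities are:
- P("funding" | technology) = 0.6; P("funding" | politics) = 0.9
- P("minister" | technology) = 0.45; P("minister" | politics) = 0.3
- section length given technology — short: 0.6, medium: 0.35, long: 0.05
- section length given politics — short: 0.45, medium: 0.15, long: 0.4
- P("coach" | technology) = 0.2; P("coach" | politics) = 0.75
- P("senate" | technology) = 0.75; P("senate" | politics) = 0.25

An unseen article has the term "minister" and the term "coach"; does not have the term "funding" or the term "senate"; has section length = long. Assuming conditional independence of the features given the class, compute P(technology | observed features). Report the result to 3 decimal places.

0.012

technology: 0.15 × (1−0.6) × 0.45 × 0.05 × 0.2 × (1−0.75) = 0.0000675
politics: 0.85 × (1−0.9) × 0.3 × 0.4 × 0.75 × (1−0.25) = 0.0057375
P(technology | x) = 0.0000675 / 0.005805 ≈ 0.012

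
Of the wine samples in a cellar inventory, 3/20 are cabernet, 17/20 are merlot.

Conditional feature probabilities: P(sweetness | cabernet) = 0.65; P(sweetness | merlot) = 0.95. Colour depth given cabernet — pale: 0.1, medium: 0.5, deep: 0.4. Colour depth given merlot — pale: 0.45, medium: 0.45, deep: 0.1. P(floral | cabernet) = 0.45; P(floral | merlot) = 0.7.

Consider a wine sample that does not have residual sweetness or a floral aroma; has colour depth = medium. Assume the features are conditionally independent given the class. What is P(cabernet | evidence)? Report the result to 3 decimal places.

0.716

cabernet: 0.15 × (1−0.65) × 0.5 × (1−0.45) = 0.0144375
merlot: 0.85 × (1−0.95) × 0.45 × (1−0.7) = 0.0057375
P(cabernet | x) = 0.0144375 / 0.020175 ≈ 0.716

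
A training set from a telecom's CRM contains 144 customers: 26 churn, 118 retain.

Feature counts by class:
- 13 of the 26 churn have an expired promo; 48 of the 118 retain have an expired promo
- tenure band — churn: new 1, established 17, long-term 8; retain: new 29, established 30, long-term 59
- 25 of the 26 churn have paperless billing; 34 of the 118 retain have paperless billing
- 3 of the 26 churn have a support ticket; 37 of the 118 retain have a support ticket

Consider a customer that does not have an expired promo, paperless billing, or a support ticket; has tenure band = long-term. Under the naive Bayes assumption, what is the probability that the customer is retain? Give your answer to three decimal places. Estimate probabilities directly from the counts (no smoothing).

0.992

churn: (26/144) × (13/26) × (8/26) × (1/26) × (23/26) ≈ 0.000945102
retain: (118/144) × (70/118) × (59/118) × (84/118) × (81/118) ≈ 0.11877
P(retain | x) = 0.11877 / 0.119715102 ≈ 0.992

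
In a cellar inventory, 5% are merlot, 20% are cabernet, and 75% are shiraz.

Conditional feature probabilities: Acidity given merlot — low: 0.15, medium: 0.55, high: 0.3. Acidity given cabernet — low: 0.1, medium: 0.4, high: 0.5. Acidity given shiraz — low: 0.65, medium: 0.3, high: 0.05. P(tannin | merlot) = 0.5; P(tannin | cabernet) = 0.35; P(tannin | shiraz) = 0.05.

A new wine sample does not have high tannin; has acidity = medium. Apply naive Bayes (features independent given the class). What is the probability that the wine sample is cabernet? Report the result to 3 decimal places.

0.186

merlot: 0.05 × 0.55 × (1−0.5) = 0.01375
cabernet: 0.2 × 0.4 × (1−0.35) = 0.052
shiraz: 0.75 × 0.3 × (1−0.05) = 0.21375
P(cabernet | x) = 0.052 / 0.2795 ≈ 0.186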